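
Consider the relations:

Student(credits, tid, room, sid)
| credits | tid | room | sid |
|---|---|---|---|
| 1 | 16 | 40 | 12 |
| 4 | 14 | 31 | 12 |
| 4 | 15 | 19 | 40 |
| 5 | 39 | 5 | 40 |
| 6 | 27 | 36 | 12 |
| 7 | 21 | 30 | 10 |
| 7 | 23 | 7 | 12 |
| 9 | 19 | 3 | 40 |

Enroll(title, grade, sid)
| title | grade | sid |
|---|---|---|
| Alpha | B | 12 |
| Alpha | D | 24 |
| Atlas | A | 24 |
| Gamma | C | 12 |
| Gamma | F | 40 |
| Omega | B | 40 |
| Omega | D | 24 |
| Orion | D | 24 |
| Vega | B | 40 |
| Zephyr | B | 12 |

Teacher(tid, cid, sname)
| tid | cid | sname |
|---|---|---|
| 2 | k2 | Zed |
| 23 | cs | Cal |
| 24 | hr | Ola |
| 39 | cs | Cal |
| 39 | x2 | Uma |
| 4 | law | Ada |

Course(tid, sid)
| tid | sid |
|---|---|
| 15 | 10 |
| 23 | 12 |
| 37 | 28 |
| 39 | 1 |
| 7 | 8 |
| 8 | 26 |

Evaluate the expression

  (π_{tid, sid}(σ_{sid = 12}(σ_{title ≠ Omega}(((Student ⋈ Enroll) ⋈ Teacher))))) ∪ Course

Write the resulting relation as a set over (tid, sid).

{(15, 10), (23, 12), (37, 28), (39, 1), (7, 8), (8, 26)}

Natural join on sid: {(1, 16, 40, 12, Alpha, B), (1, 16, 40, 12, Gamma, C), (1, 16, 40, 12, Zephyr, B), (4, 14, 31, 12, Alpha, B), (4, 14, 31, 12, Gamma, C), (4, 14, 31, 12, Zephyr, B), (4, 15, 19, 40, Gamma, F), (4, 15, 19, 40, Omega, B), (4, 15, 19, 40, Vega, B), (5, 39, 5, 40, Gamma, F), (5, 39, 5, 40, Omega, B), (5, 39, 5, 40, Vega, B), (6, 27, 36, 12, Alpha, B), (6, 27, 36, 12, Gamma, C), (6, 27, 36, 12, Zephyr, B), (7, 23, 7, 12, Alpha, B), (7, 23, 7, 12, Gamma, C), (7, 23, 7, 12, Zephyr, B), (9, 19, 3, 40, Gamma, F), (9, 19, 3, 40, Omega, B), (9, 19, 3, 40, Vega, B)}
Natural join on tid: {(5, 39, 5, 40, Gamma, F, cs, Cal), (5, 39, 5, 40, Gamma, F, x2, Uma), (5, 39, 5, 40, Omega, B, cs, Cal), (5, 39, 5, 40, Omega, B, x2, Uma), (5, 39, 5, 40, Vega, B, cs, Cal), (5, 39, 5, 40, Vega, B, x2, Uma), (7, 23, 7, 12, Alpha, B, cs, Cal), (7, 23, 7, 12, Gamma, C, cs, Cal), (7, 23, 7, 12, Zephyr, B, cs, Cal)}
σ[title ≠ Omega]: keep tuples satisfying title ≠ Omega → {(5, 39, 5, 40, Gamma, F, cs, Cal), (5, 39, 5, 40, Gamma, F, x2, Uma), (5, 39, 5, 40, Vega, B, cs, Cal), (5, 39, 5, 40, Vega, B, x2, Uma), (7, 23, 7, 12, Alpha, B, cs, Cal), (7, 23, 7, 12, Gamma, C, cs, Cal), (7, 23, 7, 12, Zephyr, B, cs, Cal)}
σ[sid = 12]: keep tuples satisfying sid = 12 → {(7, 23, 7, 12, Alpha, B, cs, Cal), (7, 23, 7, 12, Gamma, C, cs, Cal), (7, 23, 7, 12, Zephyr, B, cs, Cal)}
Keep only column(s) tid, sid (2 duplicate(s) eliminated): {(23, 12)}
Set union of the two operands is {(15, 10), (23, 12), (37, 28), (39, 1), (7, 8), (8, 26)}.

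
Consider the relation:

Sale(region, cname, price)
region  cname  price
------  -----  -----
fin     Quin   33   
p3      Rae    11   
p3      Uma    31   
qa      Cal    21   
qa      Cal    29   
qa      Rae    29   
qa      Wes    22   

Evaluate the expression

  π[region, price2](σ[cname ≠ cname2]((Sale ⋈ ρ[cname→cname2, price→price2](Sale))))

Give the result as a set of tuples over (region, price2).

{(p3, 11), (p3, 31), (qa, 21), (qa, 22), (qa, 29)}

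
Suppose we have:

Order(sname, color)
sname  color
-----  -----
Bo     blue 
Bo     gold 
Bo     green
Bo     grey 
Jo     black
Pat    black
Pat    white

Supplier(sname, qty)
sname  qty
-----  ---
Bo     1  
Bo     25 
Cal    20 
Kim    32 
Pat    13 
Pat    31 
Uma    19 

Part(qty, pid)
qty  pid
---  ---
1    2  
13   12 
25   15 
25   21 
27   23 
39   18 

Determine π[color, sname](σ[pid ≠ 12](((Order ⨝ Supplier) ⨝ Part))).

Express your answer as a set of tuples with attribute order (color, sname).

Joining Order and Supplier on sname yields {(Bo, blue, 1), (Bo, blue, 25), (Bo, gold, 1), (Bo, gold, 25), (Bo, green, 1), (Bo, green, 25), (Bo, grey, 1), (Bo, grey, 25), (Pat, black, 13), (Pat, black, 31), (Pat, white, 13), (Pat, white, 31)}.
Joining (Order ⨝ Supplier) and Part on qty yields {(Bo, blue, 1, 2), (Bo, blue, 25, 15), (Bo, blue, 25, 21), (Bo, gold, 1, 2), (Bo, gold, 25, 15), (Bo, gold, 25, 21), (Bo, green, 1, 2), (Bo, green, 25, 15), (Bo, green, 25, 21), (Bo, grey, 1, 2), (Bo, grey, 25, 15), (Bo, grey, 25, 21), (Pat, black, 13, 12), (Pat, white, 13, 12)}.
Apply σ_{pid ≠ 12}; surviving tuples: {(Bo, blue, 1, 2), (Bo, blue, 25, 15), (Bo, blue, 25, 21), (Bo, gold, 1, 2), (Bo, gold, 25, 15), (Bo, gold, 25, 21), (Bo, green, 1, 2), (Bo, green, 25, 15), (Bo, green, 25, 21), (Bo, grey, 1, 2), (Bo, grey, 25, 15), (Bo, grey, 25, 21)}
π_{color, sname} gives {(blue, Bo), (gold, Bo), (green, Bo), (grey, Bo)} (8 duplicate(s) eliminated).

{(blue, Bo), (gold, Bo), (green, Bo), (grey, Bo)}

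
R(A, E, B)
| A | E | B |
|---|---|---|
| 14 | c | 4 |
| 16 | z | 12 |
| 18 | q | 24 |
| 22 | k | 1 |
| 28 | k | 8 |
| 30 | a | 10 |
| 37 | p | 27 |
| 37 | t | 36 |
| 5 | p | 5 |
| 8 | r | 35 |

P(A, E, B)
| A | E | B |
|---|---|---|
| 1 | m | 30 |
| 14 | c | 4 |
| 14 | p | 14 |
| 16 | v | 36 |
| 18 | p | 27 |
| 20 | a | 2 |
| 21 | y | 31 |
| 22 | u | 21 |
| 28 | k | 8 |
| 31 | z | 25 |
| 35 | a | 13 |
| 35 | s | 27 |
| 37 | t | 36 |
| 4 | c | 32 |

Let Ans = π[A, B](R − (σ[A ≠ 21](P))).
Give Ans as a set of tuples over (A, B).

{(16, 12), (18, 24), (22, 1), (30, 10), (37, 27), (5, 5), (8, 35)}

Apply σ_{A ≠ 21}; surviving tuples: {(1, m, 30), (14, c, 4), (14, p, 14), (16, v, 36), (18, p, 27), (20, a, 2), (22, u, 21), (28, k, 8), (31, z, 25), (35, a, 13), (35, s, 27), (37, t, 36), (4, c, 32)}
Difference: {(14, c, 4), (16, z, 12), (18, q, 24), (22, k, 1), (28, k, 8), (30, a, 10), (37, p, 27), (37, t, 36), (5, p, 5), (8, r, 35)} with {(1, m, 30), (14, c, 4), (14, p, 14), (16, v, 36), (18, p, 27), (20, a, 2), (22, u, 21), (28, k, 8), (31, z, 25), (35, a, 13), (35, s, 27), (37, t, 36), (4, c, 32)} → {(16, z, 12), (18, q, 24), (22, k, 1), (30, a, 10), (37, p, 27), (5, p, 5), (8, r, 35)}
Keep only column(s) A, B: {(16, 12), (18, 24), (22, 1), (30, 10), (37, 27), (5, 5), (8, 35)}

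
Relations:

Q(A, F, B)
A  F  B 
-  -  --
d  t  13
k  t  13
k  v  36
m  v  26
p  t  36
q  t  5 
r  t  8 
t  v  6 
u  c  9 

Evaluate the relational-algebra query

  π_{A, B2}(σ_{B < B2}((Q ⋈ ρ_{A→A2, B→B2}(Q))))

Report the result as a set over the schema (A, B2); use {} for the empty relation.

{(d, 36), (k, 36), (m, 36), (q, 13), (q, 36), (q, 8), (r, 13), (r, 36), (t, 26), (t, 36)}

ρ[A→A2, B→B2]: schema becomes (A2, F, B2); tuples unchanged.
Joining Q and ρ_{A→A2, B→B2}(Q) on F yields {(d, t, 13, d, 13), (d, t, 13, k, 13), (d, t, 13, p, 36), (d, t, 13, q, 5), (d, t, 13, r, 8), (k, t, 13, d, 13), (k, t, 13, k, 13), (k, t, 13, p, 36), (k, t, 13, q, 5), (k, t, 13, r, 8), (k, v, 36, k, 36), (k, v, 36, m, 26), (k, v, 36, t, 6), (m, v, 26, k, 36), (m, v, 26, m, 26), (m, v, 26, t, 6), (p, t, 36, d, 13), (p, t, 36, k, 13), (p, t, 36, p, 36), (p, t, 36, q, 5), (p, t, 36, r, 8), (q, t, 5, d, 13), (q, t, 5, k, 13), (q, t, 5, p, 36), (q, t, 5, q, 5), (q, t, 5, r, 8), (r, t, 8, d, 13), (r, t, 8, k, 13), (r, t, 8, p, 36), (r, t, 8, q, 5), (r, t, 8, r, 8), (t, v, 6, k, 36), (t, v, 6, m, 26), (t, v, 6, t, 6), (u, c, 9, u, 9)}.
Apply σ_{B < B2}; surviving tuples: {(d, t, 13, p, 36), (k, t, 13, p, 36), (m, v, 26, k, 36), (q, t, 5, d, 13), (q, t, 5, k, 13), (q, t, 5, p, 36), (q, t, 5, r, 8), (r, t, 8, d, 13), (r, t, 8, k, 13), (r, t, 8, p, 36), (t, v, 6, k, 36), (t, v, 6, m, 26)}
π_{A, B2} gives {(d, 36), (k, 36), (m, 36), (q, 13), (q, 36), (q, 8), (r, 13), (r, 36), (t, 26), (t, 36)} (2 duplicate(s) eliminated).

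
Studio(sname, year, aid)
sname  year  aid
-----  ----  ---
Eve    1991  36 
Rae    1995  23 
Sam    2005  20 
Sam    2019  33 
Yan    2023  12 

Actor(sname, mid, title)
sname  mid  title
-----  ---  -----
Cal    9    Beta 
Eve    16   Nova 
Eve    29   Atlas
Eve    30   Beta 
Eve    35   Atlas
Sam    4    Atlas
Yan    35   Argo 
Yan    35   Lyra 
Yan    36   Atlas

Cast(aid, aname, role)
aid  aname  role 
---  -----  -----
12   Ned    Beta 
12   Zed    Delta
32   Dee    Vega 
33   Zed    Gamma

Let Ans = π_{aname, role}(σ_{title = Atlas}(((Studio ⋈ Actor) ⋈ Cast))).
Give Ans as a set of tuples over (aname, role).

{(Ned, Beta), (Zed, Delta), (Zed, Gamma)}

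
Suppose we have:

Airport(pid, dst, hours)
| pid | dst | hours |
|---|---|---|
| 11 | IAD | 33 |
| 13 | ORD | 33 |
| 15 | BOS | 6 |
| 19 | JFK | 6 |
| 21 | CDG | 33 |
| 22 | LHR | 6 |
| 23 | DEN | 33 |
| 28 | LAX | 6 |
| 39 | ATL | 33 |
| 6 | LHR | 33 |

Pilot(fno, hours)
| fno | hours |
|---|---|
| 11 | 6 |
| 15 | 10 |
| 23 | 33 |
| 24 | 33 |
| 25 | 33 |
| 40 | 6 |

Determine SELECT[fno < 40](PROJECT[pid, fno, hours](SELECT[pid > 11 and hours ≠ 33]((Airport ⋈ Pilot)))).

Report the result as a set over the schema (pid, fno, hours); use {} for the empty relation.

{(15, 11, 6), (19, 11, 6), (22, 11, 6), (28, 11, 6)}

Natural join on hours: {(11, IAD, 33, 23), (11, IAD, 33, 24), (11, IAD, 33, 25), (13, ORD, 33, 23), (13, ORD, 33, 24), (13, ORD, 33, 25), (15, BOS, 6, 11), (15, BOS, 6, 40), (19, JFK, 6, 11), (19, JFK, 6, 40), (21, CDG, 33, 23), (21, CDG, 33, 24), (21, CDG, 33, 25), (22, LHR, 6, 11), (22, LHR, 6, 40), (23, DEN, 33, 23), (23, DEN, 33, 24), (23, DEN, 33, 25), (28, LAX, 6, 11), (28, LAX, 6, 40), (39, ATL, 33, 23), (39, ATL, 33, 24), (39, ATL, 33, 25), (6, LHR, 33, 23), (6, LHR, 33, 24), (6, LHR, 33, 25)}
Apply σ_{pid > 11 and hours ≠ 33}; surviving tuples: {(15, BOS, 6, 11), (15, BOS, 6, 40), (19, JFK, 6, 11), (19, JFK, 6, 40), (22, LHR, 6, 11), (22, LHR, 6, 40), (28, LAX, 6, 11), (28, LAX, 6, 40)}
Keep only column(s) pid, fno, hours: {(15, 11, 6), (15, 40, 6), (19, 11, 6), (19, 40, 6), (22, 11, 6), (22, 40, 6), (28, 11, 6), (28, 40, 6)}
Apply σ_{fno < 40}; surviving tuples: {(15, 11, 6), (19, 11, 6), (22, 11, 6), (28, 11, 6)}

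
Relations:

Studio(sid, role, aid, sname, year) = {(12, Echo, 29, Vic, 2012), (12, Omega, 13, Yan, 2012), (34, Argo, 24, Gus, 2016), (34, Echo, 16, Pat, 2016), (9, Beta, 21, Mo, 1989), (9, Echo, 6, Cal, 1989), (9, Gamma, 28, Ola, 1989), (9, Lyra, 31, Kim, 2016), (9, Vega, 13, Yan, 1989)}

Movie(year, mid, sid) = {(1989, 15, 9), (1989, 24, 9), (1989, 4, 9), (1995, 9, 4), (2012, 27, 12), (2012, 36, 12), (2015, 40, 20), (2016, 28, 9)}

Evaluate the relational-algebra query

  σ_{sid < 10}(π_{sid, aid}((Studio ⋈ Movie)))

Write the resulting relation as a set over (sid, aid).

Joining Studio and Movie on sid, year yields {(12, Echo, 29, Vic, 2012, 27), (12, Echo, 29, Vic, 2012, 36), (12, Omega, 13, Yan, 2012, 27), (12, Omega, 13, Yan, 2012, 36), (9, Beta, 21, Mo, 1989, 15), (9, Beta, 21, Mo, 1989, 24), (9, Beta, 21, Mo, 1989, 4), (9, Echo, 6, Cal, 1989, 15), (9, Echo, 6, Cal, 1989, 24), (9, Echo, 6, Cal, 1989, 4), (9, Gamma, 28, Ola, 1989, 15), (9, Gamma, 28, Ola, 1989, 24), (9, Gamma, 28, Ola, 1989, 4), (9, Lyra, 31, Kim, 2016, 28), (9, Vega, 13, Yan, 1989, 15), (9, Vega, 13, Yan, 1989, 24), (9, Vega, 13, Yan, 1989, 4)}.
Projecting to sid, aid (10 duplicate(s) eliminated): {(12, 13), (12, 29), (9, 13), (9, 21), (9, 28), (9, 31), (9, 6)}
Filtering on sid < 10 leaves {(9, 13), (9, 21), (9, 28), (9, 31), (9, 6)}.

{(9, 13), (9, 21), (9, 28), (9, 31), (9, 6)}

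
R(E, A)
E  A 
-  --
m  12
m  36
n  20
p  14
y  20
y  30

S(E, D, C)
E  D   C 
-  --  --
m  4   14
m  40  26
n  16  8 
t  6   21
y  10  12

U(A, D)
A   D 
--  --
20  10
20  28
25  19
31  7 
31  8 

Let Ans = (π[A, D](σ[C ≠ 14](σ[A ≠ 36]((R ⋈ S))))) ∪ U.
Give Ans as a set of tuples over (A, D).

{(12, 40), (20, 10), (20, 16), (20, 28), (25, 19), (30, 10), (31, 7), (31, 8)}

Natural join on E: {(m, 12, 4, 14), (m, 12, 40, 26), (m, 36, 4, 14), (m, 36, 40, 26), (n, 20, 16, 8), (y, 20, 10, 12), (y, 30, 10, 12)}
Filtering on A ≠ 36 leaves {(m, 12, 4, 14), (m, 12, 40, 26), (n, 20, 16, 8), (y, 20, 10, 12), (y, 30, 10, 12)}.
Filtering on C ≠ 14 leaves {(m, 12, 40, 26), (n, 20, 16, 8), (y, 20, 10, 12), (y, 30, 10, 12)}.
Keep only column(s) A, D: {(12, 40), (20, 10), (20, 16), (30, 10)}
Set union of the two operands is {(12, 40), (20, 10), (20, 16), (20, 28), (25, 19), (30, 10), (31, 7), (31, 8)}.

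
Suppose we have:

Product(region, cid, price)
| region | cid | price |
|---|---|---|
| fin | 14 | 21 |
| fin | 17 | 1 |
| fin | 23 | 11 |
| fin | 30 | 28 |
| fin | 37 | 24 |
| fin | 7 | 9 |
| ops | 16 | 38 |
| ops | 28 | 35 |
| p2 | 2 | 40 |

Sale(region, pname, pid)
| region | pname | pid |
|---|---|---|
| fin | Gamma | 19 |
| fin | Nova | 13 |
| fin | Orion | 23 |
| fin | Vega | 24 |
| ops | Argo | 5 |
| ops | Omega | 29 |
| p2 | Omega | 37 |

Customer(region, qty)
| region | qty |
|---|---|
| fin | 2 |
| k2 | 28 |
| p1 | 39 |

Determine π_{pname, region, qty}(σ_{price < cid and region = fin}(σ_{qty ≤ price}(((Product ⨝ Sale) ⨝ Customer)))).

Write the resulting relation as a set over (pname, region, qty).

{(Gamma, fin, 2), (Nova, fin, 2), (Orion, fin, 2), (Vega, fin, 2)}

Joining Product and Sale on region yields {(fin, 14, 21, Gamma, 19), (fin, 14, 21, Nova, 13), (fin, 14, 21, Orion, 23), (fin, 14, 21, Vega, 24), (fin, 17, 1, Gamma, 19), (fin, 17, 1, Nova, 13), (fin, 17, 1, Orion, 23), (fin, 17, 1, Vega, 24), (fin, 23, 11, Gamma, 19), (fin, 23, 11, Nova, 13), (fin, 23, 11, Orion, 23), (fin, 23, 11, Vega, 24), (fin, 30, 28, Gamma, 19), (fin, 30, 28, Nova, 13), (fin, 30, 28, Orion, 23), (fin, 30, 28, Vega, 24), (fin, 37, 24, Gamma, 19), (fin, 37, 24, Nova, 13), (fin, 37, 24, Orion, 23), (fin, 37, 24, Vega, 24), (fin, 7, 9, Gamma, 19), (fin, 7, 9, Nova, 13), (fin, 7, 9, Orion, 23), (fin, 7, 9, Vega, 24), (ops, 16, 38, Argo, 5), (ops, 16, 38, Omega, 29), (ops, 28, 35, Argo, 5), (ops, 28, 35, Omega, 29), (p2, 2, 40, Omega, 37)}.
Joining (Product ⨝ Sale) and Customer on region yields {(fin, 14, 21, Gamma, 19, 2), (fin, 14, 21, Nova, 13, 2), (fin, 14, 21, Orion, 23, 2), (fin, 14, 21, Vega, 24, 2), (fin, 17, 1, Gamma, 19, 2), (fin, 17, 1, Nova, 13, 2), (fin, 17, 1, Orion, 23, 2), (fin, 17, 1, Vega, 24, 2), (fin, 23, 11, Gamma, 19, 2), (fin, 23, 11, Nova, 13, 2), (fin, 23, 11, Orion, 23, 2), (fin, 23, 11, Vega, 24, 2), (fin, 30, 28, Gamma, 19, 2), (fin, 30, 28, Nova, 13, 2), (fin, 30, 28, Orion, 23, 2), (fin, 30, 28, Vega, 24, 2), (fin, 37, 24, Gamma, 19, 2), (fin, 37, 24, Nova, 13, 2), (fin, 37, 24, Orion, 23, 2), (fin, 37, 24, Vega, 24, 2), (fin, 7, 9, Gamma, 19, 2), (fin, 7, 9, Nova, 13, 2), (fin, 7, 9, Orion, 23, 2), (fin, 7, 9, Vega, 24, 2)}.
Filtering on qty ≤ price leaves {(fin, 14, 21, Gamma, 19, 2), (fin, 14, 21, Nova, 13, 2), (fin, 14, 21, Orion, 23, 2), (fin, 14, 21, Vega, 24, 2), (fin, 23, 11, Gamma, 19, 2), (fin, 23, 11, Nova, 13, 2), (fin, 23, 11, Orion, 23, 2), (fin, 23, 11, Vega, 24, 2), (fin, 30, 28, Gamma, 19, 2), (fin, 30, 28, Nova, 13, 2), (fin, 30, 28, Orion, 23, 2), (fin, 30, 28, Vega, 24, 2), (fin, 37, 24, Gamma, 19, 2), (fin, 37, 24, Nova, 13, 2), (fin, 37, 24, Orion, 23, 2), (fin, 37, 24, Vega, 24, 2), (fin, 7, 9, Gamma, 19, 2), (fin, 7, 9, Nova, 13, 2), (fin, 7, 9, Orion, 23, 2), (fin, 7, 9, Vega, 24, 2)}.
Filtering on price < cid and region = fin leaves {(fin, 23, 11, Gamma, 19, 2), (fin, 23, 11, Nova, 13, 2), (fin, 23, 11, Orion, 23, 2), (fin, 23, 11, Vega, 24, 2), (fin, 30, 28, Gamma, 19, 2), (fin, 30, 28, Nova, 13, 2), (fin, 30, 28, Orion, 23, 2), (fin, 30, 28, Vega, 24, 2), (fin, 37, 24, Gamma, 19, 2), (fin, 37, 24, Nova, 13, 2), (fin, 37, 24, Orion, 23, 2), (fin, 37, 24, Vega, 24, 2)}.
Projecting to pname, region, qty (8 duplicate(s) eliminated): {(Gamma, fin, 2), (Nova, fin, 2), (Orion, fin, 2), (Vega, fin, 2)}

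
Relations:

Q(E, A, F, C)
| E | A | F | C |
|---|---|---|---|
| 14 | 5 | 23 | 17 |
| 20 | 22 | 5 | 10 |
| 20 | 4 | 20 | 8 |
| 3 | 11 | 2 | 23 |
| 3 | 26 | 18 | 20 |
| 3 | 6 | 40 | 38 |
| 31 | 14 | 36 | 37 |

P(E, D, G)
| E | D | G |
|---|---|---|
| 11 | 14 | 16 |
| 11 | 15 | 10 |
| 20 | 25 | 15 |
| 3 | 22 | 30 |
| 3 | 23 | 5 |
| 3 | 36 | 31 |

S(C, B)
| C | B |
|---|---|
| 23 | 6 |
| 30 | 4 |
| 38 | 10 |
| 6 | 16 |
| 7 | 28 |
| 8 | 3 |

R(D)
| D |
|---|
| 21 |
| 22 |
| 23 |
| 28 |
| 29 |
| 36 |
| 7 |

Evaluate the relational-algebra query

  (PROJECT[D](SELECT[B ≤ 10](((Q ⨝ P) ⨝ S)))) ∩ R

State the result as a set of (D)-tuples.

{22, 23, 36}

Natural join on E: {(20, 22, 5, 10, 25, 15), (20, 4, 20, 8, 25, 15), (3, 11, 2, 23, 22, 30), (3, 11, 2, 23, 23, 5), (3, 11, 2, 23, 36, 31), (3, 26, 18, 20, 22, 30), (3, 26, 18, 20, 23, 5), (3, 26, 18, 20, 36, 31), (3, 6, 40, 38, 22, 30), (3, 6, 40, 38, 23, 5), (3, 6, 40, 38, 36, 31)}
Natural join on C: {(20, 4, 20, 8, 25, 15, 3), (3, 11, 2, 23, 22, 30, 6), (3, 11, 2, 23, 23, 5, 6), (3, 11, 2, 23, 36, 31, 6), (3, 6, 40, 38, 22, 30, 10), (3, 6, 40, 38, 23, 5, 10), (3, 6, 40, 38, 36, 31, 10)}
Apply σ_{B ≤ 10}; surviving tuples: {(20, 4, 20, 8, 25, 15, 3), (3, 11, 2, 23, 22, 30, 6), (3, 11, 2, 23, 23, 5, 6), (3, 11, 2, 23, 36, 31, 6), (3, 6, 40, 38, 22, 30, 10), (3, 6, 40, 38, 23, 5, 10), (3, 6, 40, 38, 36, 31, 10)}
Keep only column(s) D (3 duplicate(s) eliminated): {22, 23, 25, 36}
Intersection: {22, 23, 25, 36} with {21, 22, 23, 28, 29, 36, 7} → {22, 23, 36}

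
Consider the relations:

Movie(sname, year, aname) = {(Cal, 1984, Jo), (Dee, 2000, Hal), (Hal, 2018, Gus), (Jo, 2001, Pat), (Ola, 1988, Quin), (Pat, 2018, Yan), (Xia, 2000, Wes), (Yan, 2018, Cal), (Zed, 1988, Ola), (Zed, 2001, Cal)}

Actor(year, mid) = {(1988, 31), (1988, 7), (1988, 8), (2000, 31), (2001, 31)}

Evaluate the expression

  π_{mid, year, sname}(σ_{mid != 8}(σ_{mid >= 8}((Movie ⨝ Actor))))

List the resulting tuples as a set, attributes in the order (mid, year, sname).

Movie ⋈ Actor (natural join on year): {(Dee, 2000, Hal, 31), (Jo, 2001, Pat, 31), (Ola, 1988, Quin, 31), (Ola, 1988, Quin, 7), (Ola, 1988, Quin, 8), (Xia, 2000, Wes, 31), (Zed, 1988, Ola, 31), (Zed, 1988, Ola, 7), (Zed, 1988, Ola, 8), (Zed, 2001, Cal, 31)}
σ[mid >= 8]: keep tuples satisfying mid >= 8 → {(Dee, 2000, Hal, 31), (Jo, 2001, Pat, 31), (Ola, 1988, Quin, 31), (Ola, 1988, Quin, 8), (Xia, 2000, Wes, 31), (Zed, 1988, Ola, 31), (Zed, 1988, Ola, 8), (Zed, 2001, Cal, 31)}
σ[mid != 8]: keep tuples satisfying mid != 8 → {(Dee, 2000, Hal, 31), (Jo, 2001, Pat, 31), (Ola, 1988, Quin, 31), (Xia, 2000, Wes, 31), (Zed, 1988, Ola, 31), (Zed, 2001, Cal, 31)}
π_{mid, year, sname} gives {(31, 1988, Ola), (31, 1988, Zed), (31, 2000, Dee), (31, 2000, Xia), (31, 2001, Jo), (31, 2001, Zed)}.

{(31, 1988, Ola), (31, 1988, Zed), (31, 2000, Dee), (31, 2000, Xia), (31, 2001, Jo), (31, 2001, Zed)}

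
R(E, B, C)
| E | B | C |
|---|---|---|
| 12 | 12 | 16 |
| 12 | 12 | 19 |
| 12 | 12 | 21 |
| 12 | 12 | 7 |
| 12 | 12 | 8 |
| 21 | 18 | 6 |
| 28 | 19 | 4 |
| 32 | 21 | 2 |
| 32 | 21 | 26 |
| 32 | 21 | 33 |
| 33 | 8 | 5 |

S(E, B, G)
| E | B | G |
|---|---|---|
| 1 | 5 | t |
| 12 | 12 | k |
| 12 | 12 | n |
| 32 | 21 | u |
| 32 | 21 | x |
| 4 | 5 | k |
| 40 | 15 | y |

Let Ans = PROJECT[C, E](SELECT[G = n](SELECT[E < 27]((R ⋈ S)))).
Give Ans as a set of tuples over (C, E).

{(16, 12), (19, 12), (21, 12), (7, 12), (8, 12)}

Natural join on E, B: {(12, 12, 16, k), (12, 12, 16, n), (12, 12, 19, k), (12, 12, 19, n), (12, 12, 21, k), (12, 12, 21, n), (12, 12, 7, k), (12, 12, 7, n), (12, 12, 8, k), (12, 12, 8, n), (32, 21, 2, u), (32, 21, 2, x), (32, 21, 26, u), (32, 21, 26, x), (32, 21, 33, u), (32, 21, 33, x)}
Filtering on E < 27 leaves {(12, 12, 16, k), (12, 12, 16, n), (12, 12, 19, k), (12, 12, 19, n), (12, 12, 21, k), (12, 12, 21, n), (12, 12, 7, k), (12, 12, 7, n), (12, 12, 8, k), (12, 12, 8, n)}.
Filtering on G = n leaves {(12, 12, 16, n), (12, 12, 19, n), (12, 12, 21, n), (12, 12, 7, n), (12, 12, 8, n)}.
Keep only column(s) C, E: {(16, 12), (19, 12), (21, 12), (7, 12), (8, 12)}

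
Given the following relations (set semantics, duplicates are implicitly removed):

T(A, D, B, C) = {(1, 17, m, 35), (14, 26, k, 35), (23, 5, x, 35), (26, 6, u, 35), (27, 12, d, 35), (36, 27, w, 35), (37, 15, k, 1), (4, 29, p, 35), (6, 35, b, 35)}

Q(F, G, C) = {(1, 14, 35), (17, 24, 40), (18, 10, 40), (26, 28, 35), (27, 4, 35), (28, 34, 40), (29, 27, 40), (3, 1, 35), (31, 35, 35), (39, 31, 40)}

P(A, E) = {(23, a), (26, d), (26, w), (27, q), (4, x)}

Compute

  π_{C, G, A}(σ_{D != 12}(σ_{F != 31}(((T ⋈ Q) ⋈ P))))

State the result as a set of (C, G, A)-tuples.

Joining T and Q on C yields {(1, 17, m, 35, 1, 14), (1, 17, m, 35, 26, 28), (1, 17, m, 35, 27, 4), (1, 17, m, 35, 3, 1), (1, 17, m, 35, 31, 35), (14, 26, k, 35, 1, 14), (14, 26, k, 35, 26, 28), (14, 26, k, 35, 27, 4), (14, 26, k, 35, 3, 1), (14, 26, k, 35, 31, 35), (23, 5, x, 35, 1, 14), (23, 5, x, 35, 26, 28), (23, 5, x, 35, 27, 4), (23, 5, x, 35, 3, 1), (23, 5, x, 35, 31, 35), (26, 6, u, 35, 1, 14), (26, 6, u, 35, 26, 28), (26, 6, u, 35, 27, 4), (26, 6, u, 35, 3, 1), (26, 6, u, 35, 31, 35), (27, 12, d, 35, 1, 14), (27, 12, d, 35, 26, 28), (27, 12, d, 35, 27, 4), (27, 12, d, 35, 3, 1), (27, 12, d, 35, 31, 35), (36, 27, w, 35, 1, 14), (36, 27, w, 35, 26, 28), (36, 27, w, 35, 27, 4), (36, 27, w, 35, 3, 1), (36, 27, w, 35, 31, 35), (4, 29, p, 35, 1, 14), (4, 29, p, 35, 26, 28), (4, 29, p, 35, 27, 4), (4, 29, p, 35, 3, 1), (4, 29, p, 35, 31, 35), (6, 35, b, 35, 1, 14), (6, 35, b, 35, 26, 28), (6, 35, b, 35, 27, 4), (6, 35, b, 35, 3, 1), (6, 35, b, 35, 31, 35)}.
Joining (T ⋈ Q) and P on A yields {(23, 5, x, 35, 1, 14, a), (23, 5, x, 35, 26, 28, a), (23, 5, x, 35, 27, 4, a), (23, 5, x, 35, 3, 1, a), (23, 5, x, 35, 31, 35, a), (26, 6, u, 35, 1, 14, d), (26, 6, u, 35, 1, 14, w), (26, 6, u, 35, 26, 28, d), (26, 6, u, 35, 26, 28, w), (26, 6, u, 35, 27, 4, d), (26, 6, u, 35, 27, 4, w), (26, 6, u, 35, 3, 1, d), (26, 6, u, 35, 3, 1, w), (26, 6, u, 35, 31, 35, d), (26, 6, u, 35, 31, 35, w), (27, 12, d, 35, 1, 14, q), (27, 12, d, 35, 26, 28, q), (27, 12, d, 35, 27, 4, q), (27, 12, d, 35, 3, 1, q), (27, 12, d, 35, 31, 35, q), (4, 29, p, 35, 1, 14, x), (4, 29, p, 35, 26, 28, x), (4, 29, p, 35, 27, 4, x), (4, 29, p, 35, 3, 1, x), (4, 29, p, 35, 31, 35, x)}.
Filtering on F != 31 leaves {(23, 5, x, 35, 1, 14, a), (23, 5, x, 35, 26, 28, a), (23, 5, x, 35, 27, 4, a), (23, 5, x, 35, 3, 1, a), (26, 6, u, 35, 1, 14, d), (26, 6, u, 35, 1, 14, w), (26, 6, u, 35, 26, 28, d), (26, 6, u, 35, 26, 28, w), (26, 6, u, 35, 27, 4, d), (26, 6, u, 35, 27, 4, w), (26, 6, u, 35, 3, 1, d), (26, 6, u, 35, 3, 1, w), (27, 12, d, 35, 1, 14, q), (27, 12, d, 35, 26, 28, q), (27, 12, d, 35, 27, 4, q), (27, 12, d, 35, 3, 1, q), (4, 29, p, 35, 1, 14, x), (4, 29, p, 35, 26, 28, x), (4, 29, p, 35, 27, 4, x), (4, 29, p, 35, 3, 1, x)}.
Filtering on D != 12 leaves {(23, 5, x, 35, 1, 14, a), (23, 5, x, 35, 26, 28, a), (23, 5, x, 35, 27, 4, a), (23, 5, x, 35, 3, 1, a), (26, 6, u, 35, 1, 14, d), (26, 6, u, 35, 1, 14, w), (26, 6, u, 35, 26, 28, d), (26, 6, u, 35, 26, 28, w), (26, 6, u, 35, 27, 4, d), (26, 6, u, 35, 27, 4, w), (26, 6, u, 35, 3, 1, d), (26, 6, u, 35, 3, 1, w), (4, 29, p, 35, 1, 14, x), (4, 29, p, 35, 26, 28, x), (4, 29, p, 35, 27, 4, x), (4, 29, p, 35, 3, 1, x)}.
π[C, G, A]: project onto (C, G, A) (4 duplicate(s) eliminated) → {(35, 1, 23), (35, 1, 26), (35, 1, 4), (35, 14, 23), (35, 14, 26), (35, 14, 4), (35, 28, 23), (35, 28, 26), (35, 28, 4), (35, 4, 23), (35, 4, 26), (35, 4, 4)}

{(35, 1, 23), (35, 1, 26), (35, 1, 4), (35, 14, 23), (35, 14, 26), (35, 14, 4), (35, 28, 23), (35, 28, 26), (35, 28, 4), (35, 4, 23), (35, 4, 26), (35, 4, 4)}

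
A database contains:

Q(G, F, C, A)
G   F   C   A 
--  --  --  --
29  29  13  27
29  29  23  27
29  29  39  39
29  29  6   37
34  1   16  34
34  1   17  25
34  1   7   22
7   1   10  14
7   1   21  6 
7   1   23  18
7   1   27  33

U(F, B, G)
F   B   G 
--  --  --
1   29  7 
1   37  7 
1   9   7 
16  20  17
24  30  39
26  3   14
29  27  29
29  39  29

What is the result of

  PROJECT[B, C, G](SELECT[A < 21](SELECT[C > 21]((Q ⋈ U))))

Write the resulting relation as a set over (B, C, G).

{(29, 23, 7), (37, 23, 7), (9, 23, 7)}

Q ⋈ U (natural join on G, F): {(29, 29, 13, 27, 27), (29, 29, 13, 27, 39), (29, 29, 23, 27, 27), (29, 29, 23, 27, 39), (29, 29, 39, 39, 27), (29, 29, 39, 39, 39), (29, 29, 6, 37, 27), (29, 29, 6, 37, 39), (7, 1, 10, 14, 29), (7, 1, 10, 14, 37), (7, 1, 10, 14, 9), (7, 1, 21, 6, 29), (7, 1, 21, 6, 37), (7, 1, 21, 6, 9), (7, 1, 23, 18, 29), (7, 1, 23, 18, 37), (7, 1, 23, 18, 9), (7, 1, 27, 33, 29), (7, 1, 27, 33, 37), (7, 1, 27, 33, 9)}
σ[C > 21]: keep tuples satisfying C > 21 → {(29, 29, 23, 27, 27), (29, 29, 23, 27, 39), (29, 29, 39, 39, 27), (29, 29, 39, 39, 39), (7, 1, 23, 18, 29), (7, 1, 23, 18, 37), (7, 1, 23, 18, 9), (7, 1, 27, 33, 29), (7, 1, 27, 33, 37), (7, 1, 27, 33, 9)}
σ[A < 21]: keep tuples satisfying A < 21 → {(7, 1, 23, 18, 29), (7, 1, 23, 18, 37), (7, 1, 23, 18, 9)}
Keep only column(s) B, C, G: {(29, 23, 7), (37, 23, 7), (9, 23, 7)}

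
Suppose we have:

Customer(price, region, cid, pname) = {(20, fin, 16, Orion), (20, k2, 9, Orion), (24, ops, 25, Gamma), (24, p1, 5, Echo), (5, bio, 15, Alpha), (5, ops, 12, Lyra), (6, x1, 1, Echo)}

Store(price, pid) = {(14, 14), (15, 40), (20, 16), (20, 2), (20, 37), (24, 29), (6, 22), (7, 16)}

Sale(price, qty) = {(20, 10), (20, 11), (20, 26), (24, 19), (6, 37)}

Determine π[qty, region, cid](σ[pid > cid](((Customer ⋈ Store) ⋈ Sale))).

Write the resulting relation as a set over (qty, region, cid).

{(10, fin, 16), (10, k2, 9), (11, fin, 16), (11, k2, 9), (19, ops, 25), (19, p1, 5), (26, fin, 16), (26, k2, 9), (37, x1, 1)}

Customer ⋈ Store (natural join on price): {(20, fin, 16, Orion, 16), (20, fin, 16, Orion, 2), (20, fin, 16, Orion, 37), (20, k2, 9, Orion, 16), (20, k2, 9, Orion, 2), (20, k2, 9, Orion, 37), (24, ops, 25, Gamma, 29), (24, p1, 5, Echo, 29), (6, x1, 1, Echo, 22)}
(Customer ⋈ Store) ⋈ Sale (natural join on price): {(20, fin, 16, Orion, 16, 10), (20, fin, 16, Orion, 16, 11), (20, fin, 16, Orion, 16, 26), (20, fin, 16, Orion, 2, 10), (20, fin, 16, Orion, 2, 11), (20, fin, 16, Orion, 2, 26), (20, fin, 16, Orion, 37, 10), (20, fin, 16, Orion, 37, 11), (20, fin, 16, Orion, 37, 26), (20, k2, 9, Orion, 16, 10), (20, k2, 9, Orion, 16, 11), (20, k2, 9, Orion, 16, 26), (20, k2, 9, Orion, 2, 10), (20, k2, 9, Orion, 2, 11), (20, k2, 9, Orion, 2, 26), (20, k2, 9, Orion, 37, 10), (20, k2, 9, Orion, 37, 11), (20, k2, 9, Orion, 37, 26), (24, ops, 25, Gamma, 29, 19), (24, p1, 5, Echo, 29, 19), (6, x1, 1, Echo, 22, 37)}
Filtering on pid > cid leaves {(20, fin, 16, Orion, 37, 10), (20, fin, 16, Orion, 37, 11), (20, fin, 16, Orion, 37, 26), (20, k2, 9, Orion, 16, 10), (20, k2, 9, Orion, 16, 11), (20, k2, 9, Orion, 16, 26), (20, k2, 9, Orion, 37, 10), (20, k2, 9, Orion, 37, 11), (20, k2, 9, Orion, 37, 26), (24, ops, 25, Gamma, 29, 19), (24, p1, 5, Echo, 29, 19), (6, x1, 1, Echo, 22, 37)}.
π_{qty, region, cid} gives {(10, fin, 16), (10, k2, 9), (11, fin, 16), (11, k2, 9), (19, ops, 25), (19, p1, 5), (26, fin, 16), (26, k2, 9), (37, x1, 1)} (3 duplicate(s) eliminated).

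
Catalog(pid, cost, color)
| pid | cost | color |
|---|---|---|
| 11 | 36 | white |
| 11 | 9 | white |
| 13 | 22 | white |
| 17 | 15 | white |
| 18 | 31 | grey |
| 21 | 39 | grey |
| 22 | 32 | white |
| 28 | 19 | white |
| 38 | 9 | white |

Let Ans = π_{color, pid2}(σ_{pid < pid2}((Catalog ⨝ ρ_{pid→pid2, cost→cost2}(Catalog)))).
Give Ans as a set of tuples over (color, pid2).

{(grey, 21), (white, 13), (white, 17), (white, 22), (white, 28), (white, 38)}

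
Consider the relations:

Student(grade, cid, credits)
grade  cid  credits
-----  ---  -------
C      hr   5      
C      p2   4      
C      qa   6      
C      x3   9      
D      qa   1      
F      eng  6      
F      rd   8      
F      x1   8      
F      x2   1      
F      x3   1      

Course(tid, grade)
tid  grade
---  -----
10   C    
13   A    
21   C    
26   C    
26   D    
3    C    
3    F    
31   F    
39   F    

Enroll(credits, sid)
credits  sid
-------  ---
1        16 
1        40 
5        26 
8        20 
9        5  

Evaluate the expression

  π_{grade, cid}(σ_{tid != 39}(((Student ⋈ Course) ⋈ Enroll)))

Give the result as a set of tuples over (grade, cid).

{(C, hr), (C, x3), (D, qa), (F, rd), (F, x1), (F, x2), (F, x3)}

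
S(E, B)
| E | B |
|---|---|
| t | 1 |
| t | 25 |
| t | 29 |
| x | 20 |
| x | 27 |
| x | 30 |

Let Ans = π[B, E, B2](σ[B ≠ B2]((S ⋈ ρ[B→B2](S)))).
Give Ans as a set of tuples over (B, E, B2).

ρ[B→B2]: schema becomes (E, B2); tuples unchanged.
Joining S and ρ[B→B2](S) on E yields {(t, 1, 1), (t, 1, 25), (t, 1, 29), (t, 25, 1), (t, 25, 25), (t, 25, 29), (t, 29, 1), (t, 29, 25), (t, 29, 29), (x, 20, 20), (x, 20, 27), (x, 20, 30), (x, 27, 20), (x, 27, 27), (x, 27, 30), (x, 30, 20), (x, 30, 27), (x, 30, 30)}.
Selection B ≠ B2: {(t, 1, 25), (t, 1, 29), (t, 25, 1), (t, 25, 29), (t, 29, 1), (t, 29, 25), (x, 20, 27), (x, 20, 30), (x, 27, 20), (x, 27, 30), (x, 30, 20), (x, 30, 27)}
π_{B, E, B2} gives {(1, t, 25), (1, t, 29), (20, x, 27), (20, x, 30), (25, t, 1), (25, t, 29), (27, x, 20), (27, x, 30), (29, t, 1), (29, t, 25), (30, x, 20), (30, x, 27)}.

{(1, t, 25), (1, t, 29), (20, x, 27), (20, x, 30), (25, t, 1), (25, t, 29), (27, x, 20), (27, x, 30), (29, t, 1), (29, t, 25), (30, x, 20), (30, x, 27)}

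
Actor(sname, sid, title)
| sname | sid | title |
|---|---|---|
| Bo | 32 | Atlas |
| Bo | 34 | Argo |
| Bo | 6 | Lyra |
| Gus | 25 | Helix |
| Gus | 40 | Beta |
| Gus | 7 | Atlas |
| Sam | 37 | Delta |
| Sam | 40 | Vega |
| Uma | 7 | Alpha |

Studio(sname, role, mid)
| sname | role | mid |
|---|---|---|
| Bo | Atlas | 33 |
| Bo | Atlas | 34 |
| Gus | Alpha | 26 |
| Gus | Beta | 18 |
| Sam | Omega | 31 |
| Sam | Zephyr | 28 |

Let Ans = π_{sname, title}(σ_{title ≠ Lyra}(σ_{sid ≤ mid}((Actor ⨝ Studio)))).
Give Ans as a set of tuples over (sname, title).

Actor ⋈ Studio (natural join on sname): {(Bo, 32, Atlas, Atlas, 33), (Bo, 32, Atlas, Atlas, 34), (Bo, 34, Argo, Atlas, 33), (Bo, 34, Argo, Atlas, 34), (Bo, 6, Lyra, Atlas, 33), (Bo, 6, Lyra, Atlas, 34), (Gus, 25, Helix, Alpha, 26), (Gus, 25, Helix, Beta, 18), (Gus, 40, Beta, Alpha, 26), (Gus, 40, Beta, Beta, 18), (Gus, 7, Atlas, Alpha, 26), (Gus, 7, Atlas, Beta, 18), (Sam, 37, Delta, Omega, 31), (Sam, 37, Delta, Zephyr, 28), (Sam, 40, Vega, Omega, 31), (Sam, 40, Vega, Zephyr, 28)}
Selection sid ≤ mid: {(Bo, 32, Atlas, Atlas, 33), (Bo, 32, Atlas, Atlas, 34), (Bo, 34, Argo, Atlas, 34), (Bo, 6, Lyra, Atlas, 33), (Bo, 6, Lyra, Atlas, 34), (Gus, 25, Helix, Alpha, 26), (Gus, 7, Atlas, Alpha, 26), (Gus, 7, Atlas, Beta, 18)}
Selection title ≠ Lyra: {(Bo, 32, Atlas, Atlas, 33), (Bo, 32, Atlas, Atlas, 34), (Bo, 34, Argo, Atlas, 34), (Gus, 25, Helix, Alpha, 26), (Gus, 7, Atlas, Alpha, 26), (Gus, 7, Atlas, Beta, 18)}
π[sname, title]: project onto (sname, title) (2 duplicate(s) eliminated) → {(Bo, Argo), (Bo, Atlas), (Gus, Atlas), (Gus, Helix)}

{(Bo, Argo), (Bo, Atlas), (Gus, Atlas), (Gus, Helix)}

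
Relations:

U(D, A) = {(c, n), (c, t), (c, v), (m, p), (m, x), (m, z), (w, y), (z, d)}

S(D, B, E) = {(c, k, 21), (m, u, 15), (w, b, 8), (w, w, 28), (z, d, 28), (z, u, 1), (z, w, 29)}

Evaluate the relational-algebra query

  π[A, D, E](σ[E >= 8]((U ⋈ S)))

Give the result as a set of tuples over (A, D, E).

Joining U and S on D yields {(c, n, k, 21), (c, t, k, 21), (c, v, k, 21), (m, p, u, 15), (m, x, u, 15), (m, z, u, 15), (w, y, b, 8), (w, y, w, 28), (z, d, d, 28), (z, d, u, 1), (z, d, w, 29)}.
Selection E >= 8: {(c, n, k, 21), (c, t, k, 21), (c, v, k, 21), (m, p, u, 15), (m, x, u, 15), (m, z, u, 15), (w, y, b, 8), (w, y, w, 28), (z, d, d, 28), (z, d, w, 29)}
π_{A, D, E} gives {(d, z, 28), (d, z, 29), (n, c, 21), (p, m, 15), (t, c, 21), (v, c, 21), (x, m, 15), (y, w, 28), (y, w, 8), (z, m, 15)}.

{(d, z, 28), (d, z, 29), (n, c, 21), (p, m, 15), (t, c, 21), (v, c, 21), (x, m, 15), (y, w, 28), (y, w, 8), (z, m, 15)}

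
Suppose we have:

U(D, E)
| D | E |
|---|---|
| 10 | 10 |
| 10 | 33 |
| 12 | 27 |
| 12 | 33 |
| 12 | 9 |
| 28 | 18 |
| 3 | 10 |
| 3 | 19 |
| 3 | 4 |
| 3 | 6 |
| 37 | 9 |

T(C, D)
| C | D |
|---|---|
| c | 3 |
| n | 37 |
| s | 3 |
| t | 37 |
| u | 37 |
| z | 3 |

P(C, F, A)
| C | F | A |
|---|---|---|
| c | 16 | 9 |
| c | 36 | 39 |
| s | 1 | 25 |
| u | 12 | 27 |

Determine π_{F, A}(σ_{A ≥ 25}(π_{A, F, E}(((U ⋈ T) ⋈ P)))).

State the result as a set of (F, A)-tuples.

Joining U and T on D yields {(3, 10, c), (3, 10, s), (3, 10, z), (3, 19, c), (3, 19, s), (3, 19, z), (3, 4, c), (3, 4, s), (3, 4, z), (3, 6, c), (3, 6, s), (3, 6, z), (37, 9, n), (37, 9, t), (37, 9, u)}.
Joining (U ⋈ T) and P on C yields {(3, 10, c, 16, 9), (3, 10, c, 36, 39), (3, 10, s, 1, 25), (3, 19, c, 16, 9), (3, 19, c, 36, 39), (3, 19, s, 1, 25), (3, 4, c, 16, 9), (3, 4, c, 36, 39), (3, 4, s, 1, 25), (3, 6, c, 16, 9), (3, 6, c, 36, 39), (3, 6, s, 1, 25), (37, 9, u, 12, 27)}.
π_{A, F, E} gives {(25, 1, 10), (25, 1, 19), (25, 1, 4), (25, 1, 6), (27, 12, 9), (39, 36, 10), (39, 36, 19), (39, 36, 4), (39, 36, 6), (9, 16, 10), (9, 16, 19), (9, 16, 4), (9, 16, 6)}.
Apply σ_{A ≥ 25}; surviving tuples: {(25, 1, 10), (25, 1, 19), (25, 1, 4), (25, 1, 6), (27, 12, 9), (39, 36, 10), (39, 36, 19), (39, 36, 4), (39, 36, 6)}
π_{F, A} gives {(1, 25), (12, 27), (36, 39)} (6 duplicate(s) eliminated).

{(1, 25), (12, 27), (36, 39)}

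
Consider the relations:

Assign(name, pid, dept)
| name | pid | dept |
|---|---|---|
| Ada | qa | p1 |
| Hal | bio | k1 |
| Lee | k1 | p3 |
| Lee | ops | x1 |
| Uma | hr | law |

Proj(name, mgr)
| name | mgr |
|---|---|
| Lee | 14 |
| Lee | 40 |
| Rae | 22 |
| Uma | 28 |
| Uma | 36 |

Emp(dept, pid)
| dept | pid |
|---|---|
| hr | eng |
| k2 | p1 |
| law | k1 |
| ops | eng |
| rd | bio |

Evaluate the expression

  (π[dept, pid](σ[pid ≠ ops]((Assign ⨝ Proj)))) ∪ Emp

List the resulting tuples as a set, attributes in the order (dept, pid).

{(hr, eng), (k2, p1), (law, hr), (law, k1), (ops, eng), (p3, k1), (rd, bio)}

Natural join on name: {(Lee, k1, p3, 14), (Lee, k1, p3, 40), (Lee, ops, x1, 14), (Lee, ops, x1, 40), (Uma, hr, law, 28), (Uma, hr, law, 36)}
Selection pid ≠ ops: {(Lee, k1, p3, 14), (Lee, k1, p3, 40), (Uma, hr, law, 28), (Uma, hr, law, 36)}
π[dept, pid]: project onto (dept, pid) (2 duplicate(s) eliminated) → {(law, hr), (p3, k1)}
Union: {(law, hr), (p3, k1)} with {(hr, eng), (k2, p1), (law, k1), (ops, eng), (rd, bio)} → {(hr, eng), (k2, p1), (law, hr), (law, k1), (ops, eng), (p3, k1), (rd, bio)}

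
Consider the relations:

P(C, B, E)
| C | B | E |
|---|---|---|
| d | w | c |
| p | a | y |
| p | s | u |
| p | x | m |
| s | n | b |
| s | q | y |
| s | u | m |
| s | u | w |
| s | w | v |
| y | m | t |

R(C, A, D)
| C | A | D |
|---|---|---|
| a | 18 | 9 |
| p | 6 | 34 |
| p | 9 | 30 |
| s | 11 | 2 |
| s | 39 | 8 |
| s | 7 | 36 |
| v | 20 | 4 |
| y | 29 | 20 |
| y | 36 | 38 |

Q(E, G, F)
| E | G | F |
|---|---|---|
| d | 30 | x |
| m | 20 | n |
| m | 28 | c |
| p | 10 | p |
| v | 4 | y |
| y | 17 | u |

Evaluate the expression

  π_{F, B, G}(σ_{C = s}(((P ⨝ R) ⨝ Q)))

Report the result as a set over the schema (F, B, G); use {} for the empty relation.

P ⋈ R (natural join on C): {(p, a, y, 6, 34), (p, a, y, 9, 30), (p, s, u, 6, 34), (p, s, u, 9, 30), (p, x, m, 6, 34), (p, x, m, 9, 30), (s, n, b, 11, 2), (s, n, b, 39, 8), (s, n, b, 7, 36), (s, q, y, 11, 2), (s, q, y, 39, 8), (s, q, y, 7, 36), (s, u, m, 11, 2), (s, u, m, 39, 8), (s, u, m, 7, 36), (s, u, w, 11, 2), (s, u, w, 39, 8), (s, u, w, 7, 36), (s, w, v, 11, 2), (s, w, v, 39, 8), (s, w, v, 7, 36), (y, m, t, 29, 20), (y, m, t, 36, 38)}
(P ⨝ R) ⋈ Q (natural join on E): {(p, a, y, 6, 34, 17, u), (p, a, y, 9, 30, 17, u), (p, x, m, 6, 34, 20, n), (p, x, m, 6, 34, 28, c), (p, x, m, 9, 30, 20, n), (p, x, m, 9, 30, 28, c), (s, q, y, 11, 2, 17, u), (s, q, y, 39, 8, 17, u), (s, q, y, 7, 36, 17, u), (s, u, m, 11, 2, 20, n), (s, u, m, 11, 2, 28, c), (s, u, m, 39, 8, 20, n), (s, u, m, 39, 8, 28, c), (s, u, m, 7, 36, 20, n), (s, u, m, 7, 36, 28, c), (s, w, v, 11, 2, 4, y), (s, w, v, 39, 8, 4, y), (s, w, v, 7, 36, 4, y)}
Selection C = s: {(s, q, y, 11, 2, 17, u), (s, q, y, 39, 8, 17, u), (s, q, y, 7, 36, 17, u), (s, u, m, 11, 2, 20, n), (s, u, m, 11, 2, 28, c), (s, u, m, 39, 8, 20, n), (s, u, m, 39, 8, 28, c), (s, u, m, 7, 36, 20, n), (s, u, m, 7, 36, 28, c), (s, w, v, 11, 2, 4, y), (s, w, v, 39, 8, 4, y), (s, w, v, 7, 36, 4, y)}
π[F, B, G]: project onto (F, B, G) (8 duplicate(s) eliminated) → {(c, u, 28), (n, u, 20), (u, q, 17), (y, w, 4)}

{(c, u, 28), (n, u, 20), (u, q, 17), (y, w, 4)}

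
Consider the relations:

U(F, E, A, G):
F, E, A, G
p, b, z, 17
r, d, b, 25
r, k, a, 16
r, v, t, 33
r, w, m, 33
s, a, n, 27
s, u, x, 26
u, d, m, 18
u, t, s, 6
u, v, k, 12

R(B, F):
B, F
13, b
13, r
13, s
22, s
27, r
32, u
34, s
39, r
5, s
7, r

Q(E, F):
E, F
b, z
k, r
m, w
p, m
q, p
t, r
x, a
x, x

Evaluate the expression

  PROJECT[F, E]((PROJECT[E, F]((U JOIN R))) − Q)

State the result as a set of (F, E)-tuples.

Natural join on F: {(r, d, b, 25, 13), (r, d, b, 25, 27), (r, d, b, 25, 39), (r, d, b, 25, 7), (r, k, a, 16, 13), (r, k, a, 16, 27), (r, k, a, 16, 39), (r, k, a, 16, 7), (r, v, t, 33, 13), (r, v, t, 33, 27), (r, v, t, 33, 39), (r, v, t, 33, 7), (r, w, m, 33, 13), (r, w, m, 33, 27), (r, w, m, 33, 39), (r, w, m, 33, 7), (s, a, n, 27, 13), (s, a, n, 27, 22), (s, a, n, 27, 34), (s, a, n, 27, 5), (s, u, x, 26, 13), (s, u, x, 26, 22), (s, u, x, 26, 34), (s, u, x, 26, 5), (u, d, m, 18, 32), (u, t, s, 6, 32), (u, v, k, 12, 32)}
π_{E, F} gives {(a, s), (d, r), (d, u), (k, r), (t, u), (u, s), (v, r), (v, u), (w, r)} (18 duplicate(s) eliminated).
Difference: {(a, s), (d, r), (d, u), (k, r), (t, u), (u, s), (v, r), (v, u), (w, r)} with {(b, z), (k, r), (m, w), (p, m), (q, p), (t, r), (x, a), (x, x)} → {(a, s), (d, r), (d, u), (t, u), (u, s), (v, r), (v, u), (w, r)}
π_{F, E} gives {(r, d), (r, v), (r, w), (s, a), (s, u), (u, d), (u, t), (u, v)}.

{(r, d), (r, v), (r, w), (s, a), (s, u), (u, d), (u, t), (u, v)}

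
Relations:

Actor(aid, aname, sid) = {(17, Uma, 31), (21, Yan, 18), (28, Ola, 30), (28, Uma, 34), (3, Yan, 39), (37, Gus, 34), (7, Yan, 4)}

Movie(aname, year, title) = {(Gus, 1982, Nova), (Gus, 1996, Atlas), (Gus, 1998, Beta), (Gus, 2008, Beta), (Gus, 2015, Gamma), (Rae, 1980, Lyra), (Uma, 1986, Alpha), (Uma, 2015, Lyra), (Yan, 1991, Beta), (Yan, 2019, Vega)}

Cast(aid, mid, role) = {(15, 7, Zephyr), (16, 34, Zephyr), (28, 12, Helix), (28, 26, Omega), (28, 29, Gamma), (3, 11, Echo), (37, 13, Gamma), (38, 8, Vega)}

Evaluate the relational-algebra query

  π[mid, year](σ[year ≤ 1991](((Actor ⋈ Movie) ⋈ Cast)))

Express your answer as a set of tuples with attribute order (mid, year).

{(11, 1991), (12, 1986), (13, 1982), (26, 1986), (29, 1986)}

Natural join on aname: {(17, Uma, 31, 1986, Alpha), (17, Uma, 31, 2015, Lyra), (21, Yan, 18, 1991, Beta), (21, Yan, 18, 2019, Vega), (28, Uma, 34, 1986, Alpha), (28, Uma, 34, 2015, Lyra), (3, Yan, 39, 1991, Beta), (3, Yan, 39, 2019, Vega), (37, Gus, 34, 1982, Nova), (37, Gus, 34, 1996, Atlas), (37, Gus, 34, 1998, Beta), (37, Gus, 34, 2008, Beta), (37, Gus, 34, 2015, Gamma), (7, Yan, 4, 1991, Beta), (7, Yan, 4, 2019, Vega)}
Natural join on aid: {(28, Uma, 34, 1986, Alpha, 12, Helix), (28, Uma, 34, 1986, Alpha, 26, Omega), (28, Uma, 34, 1986, Alpha, 29, Gamma), (28, Uma, 34, 2015, Lyra, 12, Helix), (28, Uma, 34, 2015, Lyra, 26, Omega), (28, Uma, 34, 2015, Lyra, 29, Gamma), (3, Yan, 39, 1991, Beta, 11, Echo), (3, Yan, 39, 2019, Vega, 11, Echo), (37, Gus, 34, 1982, Nova, 13, Gamma), (37, Gus, 34, 1996, Atlas, 13, Gamma), (37, Gus, 34, 1998, Beta, 13, Gamma), (37, Gus, 34, 2008, Beta, 13, Gamma), (37, Gus, 34, 2015, Gamma, 13, Gamma)}
σ[year ≤ 1991]: keep tuples satisfying year ≤ 1991 → {(28, Uma, 34, 1986, Alpha, 12, Helix), (28, Uma, 34, 1986, Alpha, 26, Omega), (28, Uma, 34, 1986, Alpha, 29, Gamma), (3, Yan, 39, 1991, Beta, 11, Echo), (37, Gus, 34, 1982, Nova, 13, Gamma)}
π[mid, year]: project onto (mid, year) → {(11, 1991), (12, 1986), (13, 1982), (26, 1986), (29, 1986)}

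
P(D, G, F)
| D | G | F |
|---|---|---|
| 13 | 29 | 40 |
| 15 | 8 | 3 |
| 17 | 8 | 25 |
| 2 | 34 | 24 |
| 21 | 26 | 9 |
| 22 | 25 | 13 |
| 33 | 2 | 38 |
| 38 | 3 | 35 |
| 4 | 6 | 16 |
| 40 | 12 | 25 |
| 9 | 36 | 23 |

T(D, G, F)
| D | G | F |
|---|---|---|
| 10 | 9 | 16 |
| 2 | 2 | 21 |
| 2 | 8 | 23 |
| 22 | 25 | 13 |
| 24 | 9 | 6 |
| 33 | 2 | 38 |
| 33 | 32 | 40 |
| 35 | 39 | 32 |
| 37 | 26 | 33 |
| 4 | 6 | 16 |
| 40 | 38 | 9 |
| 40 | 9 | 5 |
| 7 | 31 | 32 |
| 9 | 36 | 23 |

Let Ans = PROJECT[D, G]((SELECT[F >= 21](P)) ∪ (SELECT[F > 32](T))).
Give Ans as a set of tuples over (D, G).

σ[F >= 21]: keep tuples satisfying F >= 21 → {(13, 29, 40), (17, 8, 25), (2, 34, 24), (33, 2, 38), (38, 3, 35), (40, 12, 25), (9, 36, 23)}
σ[F > 32]: keep tuples satisfying F > 32 → {(33, 2, 38), (33, 32, 40), (37, 26, 33)}
Set union of the two operands is {(13, 29, 40), (17, 8, 25), (2, 34, 24), (33, 2, 38), (33, 32, 40), (37, 26, 33), (38, 3, 35), (40, 12, 25), (9, 36, 23)}.
π_{D, G} gives {(13, 29), (17, 8), (2, 34), (33, 2), (33, 32), (37, 26), (38, 3), (40, 12), (9, 36)}.

{(13, 29), (17, 8), (2, 34), (33, 2), (33, 32), (37, 26), (38, 3), (40, 12), (9, 36)}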